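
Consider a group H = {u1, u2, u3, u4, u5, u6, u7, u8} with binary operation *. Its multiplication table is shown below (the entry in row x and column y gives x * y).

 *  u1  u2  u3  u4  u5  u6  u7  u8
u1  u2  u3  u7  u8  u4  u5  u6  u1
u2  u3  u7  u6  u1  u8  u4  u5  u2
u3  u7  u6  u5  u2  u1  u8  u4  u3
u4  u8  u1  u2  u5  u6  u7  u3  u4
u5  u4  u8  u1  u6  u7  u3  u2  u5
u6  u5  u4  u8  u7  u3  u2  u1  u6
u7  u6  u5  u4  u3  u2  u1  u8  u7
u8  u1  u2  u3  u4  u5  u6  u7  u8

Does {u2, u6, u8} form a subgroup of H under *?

No

u2 * u2 = u7, which is not in {u2, u6, u8}.
The subset is not closed under *, so it is not a subgroup.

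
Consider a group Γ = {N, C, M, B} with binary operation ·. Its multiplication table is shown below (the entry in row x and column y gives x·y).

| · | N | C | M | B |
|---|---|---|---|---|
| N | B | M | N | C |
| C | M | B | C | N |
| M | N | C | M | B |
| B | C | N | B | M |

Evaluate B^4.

B^1 = B
B^2 = B·B = M
B^3 = M·B = B
B^4 = B·B = M

M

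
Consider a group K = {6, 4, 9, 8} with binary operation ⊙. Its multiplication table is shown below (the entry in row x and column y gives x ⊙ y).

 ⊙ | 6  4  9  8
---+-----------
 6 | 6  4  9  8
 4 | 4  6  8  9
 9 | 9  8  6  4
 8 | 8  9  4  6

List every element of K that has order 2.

{4, 8, 9}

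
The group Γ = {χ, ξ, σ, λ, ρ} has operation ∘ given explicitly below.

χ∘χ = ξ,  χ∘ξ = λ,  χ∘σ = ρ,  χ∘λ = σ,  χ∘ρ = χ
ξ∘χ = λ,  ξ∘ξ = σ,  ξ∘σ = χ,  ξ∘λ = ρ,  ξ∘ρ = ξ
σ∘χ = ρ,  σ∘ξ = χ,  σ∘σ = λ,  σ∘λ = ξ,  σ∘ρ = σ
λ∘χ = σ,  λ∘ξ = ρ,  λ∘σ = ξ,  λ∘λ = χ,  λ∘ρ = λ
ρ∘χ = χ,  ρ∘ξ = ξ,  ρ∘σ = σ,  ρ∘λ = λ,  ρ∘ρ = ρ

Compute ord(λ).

5

The identity element is ρ (its row matches the header).
λ^1 = λ
λ^2 = λ ∘ λ = χ
λ^3 = χ ∘ λ = σ
λ^4 = σ ∘ λ = ξ
λ^5 = ξ ∘ λ = ρ
The first power of λ equal to the identity is λ^5, so ord(λ) = 5.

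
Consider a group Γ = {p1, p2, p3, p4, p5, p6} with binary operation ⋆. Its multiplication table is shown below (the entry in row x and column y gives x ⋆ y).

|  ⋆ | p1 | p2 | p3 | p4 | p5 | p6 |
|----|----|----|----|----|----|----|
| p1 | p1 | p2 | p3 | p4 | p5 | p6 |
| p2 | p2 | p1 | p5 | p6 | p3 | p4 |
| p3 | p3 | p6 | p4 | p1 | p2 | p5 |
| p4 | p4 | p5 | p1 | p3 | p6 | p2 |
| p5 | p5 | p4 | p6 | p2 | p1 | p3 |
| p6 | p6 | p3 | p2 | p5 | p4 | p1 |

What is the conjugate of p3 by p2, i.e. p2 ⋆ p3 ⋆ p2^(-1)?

p4

The identity is p1. In row p2, the entry p1 sits in column p2, so p2^(-1) = p2.
p2 ⋆ p3 = p5
p5 ⋆ p2 = p4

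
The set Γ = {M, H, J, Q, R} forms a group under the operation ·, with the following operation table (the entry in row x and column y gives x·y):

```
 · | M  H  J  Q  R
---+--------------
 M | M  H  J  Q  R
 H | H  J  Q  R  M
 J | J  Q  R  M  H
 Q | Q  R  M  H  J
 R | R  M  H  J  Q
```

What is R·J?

Read row R, column J: R·J = H.

H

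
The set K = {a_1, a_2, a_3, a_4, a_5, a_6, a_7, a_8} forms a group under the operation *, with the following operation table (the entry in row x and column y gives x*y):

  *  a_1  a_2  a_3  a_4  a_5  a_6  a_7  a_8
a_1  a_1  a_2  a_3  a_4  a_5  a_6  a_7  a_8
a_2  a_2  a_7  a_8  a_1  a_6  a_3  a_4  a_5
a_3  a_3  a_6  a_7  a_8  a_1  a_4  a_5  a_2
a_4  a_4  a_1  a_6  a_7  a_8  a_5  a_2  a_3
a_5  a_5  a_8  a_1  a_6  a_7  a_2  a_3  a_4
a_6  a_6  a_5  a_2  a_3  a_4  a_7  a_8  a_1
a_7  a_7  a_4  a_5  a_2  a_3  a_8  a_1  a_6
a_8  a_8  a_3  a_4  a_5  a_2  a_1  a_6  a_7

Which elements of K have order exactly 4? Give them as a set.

Identity is a_1. Compute the order of each non-identity element by repeated multiplication:
  a_2: a_2 → a_7 → a_4 → a_1  (order 4)
  a_3: a_3 → a_7 → a_5 → a_1  (order 4)
  a_4: a_4 → a_7 → a_2 → a_1  (order 4)
  a_5: a_5 → a_7 → a_3 → a_1  (order 4)
  a_6: a_6 → a_7 → a_8 → a_1  (order 4)
  a_7: a_7 → a_1  (order 2)
  a_8: a_8 → a_7 → a_6 → a_1  (order 4)
Elements of order 4: {a_2, a_3, a_4, a_5, a_6, a_8}.
(Structurally, K here is isomorphic to the quaternion group Q_8.)

{a_2, a_3, a_4, a_5, a_6, a_8}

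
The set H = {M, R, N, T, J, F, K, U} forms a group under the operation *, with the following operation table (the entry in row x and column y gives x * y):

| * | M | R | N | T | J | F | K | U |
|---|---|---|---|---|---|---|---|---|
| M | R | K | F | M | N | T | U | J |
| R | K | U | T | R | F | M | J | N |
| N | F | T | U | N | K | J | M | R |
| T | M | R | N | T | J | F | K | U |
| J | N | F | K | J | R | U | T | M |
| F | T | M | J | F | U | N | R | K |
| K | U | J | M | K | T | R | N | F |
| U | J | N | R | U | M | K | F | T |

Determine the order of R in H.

4

The identity element is T (its row matches the header).
R^1 = R
R^2 = R * R = U
R^3 = U * R = N
R^4 = N * R = T
The first power of R equal to the identity is R^4, so ord(R) = 4.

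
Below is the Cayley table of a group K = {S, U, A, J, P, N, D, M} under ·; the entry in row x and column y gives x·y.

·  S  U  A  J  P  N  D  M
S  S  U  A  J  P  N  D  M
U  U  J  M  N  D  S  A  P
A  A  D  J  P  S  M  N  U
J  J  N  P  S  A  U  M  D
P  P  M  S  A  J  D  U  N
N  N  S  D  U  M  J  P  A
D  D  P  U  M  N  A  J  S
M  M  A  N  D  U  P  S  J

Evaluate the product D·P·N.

D·P = N
N·N = J

J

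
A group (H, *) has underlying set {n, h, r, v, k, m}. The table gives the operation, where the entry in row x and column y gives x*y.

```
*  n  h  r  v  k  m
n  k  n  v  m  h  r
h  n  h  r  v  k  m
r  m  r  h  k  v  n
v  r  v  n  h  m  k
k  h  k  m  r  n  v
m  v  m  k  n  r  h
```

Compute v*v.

Read row v, column v: v*v = h.

h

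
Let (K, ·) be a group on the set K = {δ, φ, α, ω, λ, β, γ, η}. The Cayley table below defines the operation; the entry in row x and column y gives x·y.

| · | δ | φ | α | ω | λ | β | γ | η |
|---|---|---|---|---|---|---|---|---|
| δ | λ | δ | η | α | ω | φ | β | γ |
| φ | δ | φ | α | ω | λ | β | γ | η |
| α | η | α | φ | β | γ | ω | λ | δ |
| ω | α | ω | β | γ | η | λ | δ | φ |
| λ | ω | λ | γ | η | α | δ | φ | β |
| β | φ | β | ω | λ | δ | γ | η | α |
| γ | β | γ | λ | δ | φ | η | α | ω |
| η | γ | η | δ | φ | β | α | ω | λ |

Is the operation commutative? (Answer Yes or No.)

Check whether the table is symmetric across its main diagonal.
Every entry (row x, col y) equals the entry (row y, col x), so K is abelian.

Yes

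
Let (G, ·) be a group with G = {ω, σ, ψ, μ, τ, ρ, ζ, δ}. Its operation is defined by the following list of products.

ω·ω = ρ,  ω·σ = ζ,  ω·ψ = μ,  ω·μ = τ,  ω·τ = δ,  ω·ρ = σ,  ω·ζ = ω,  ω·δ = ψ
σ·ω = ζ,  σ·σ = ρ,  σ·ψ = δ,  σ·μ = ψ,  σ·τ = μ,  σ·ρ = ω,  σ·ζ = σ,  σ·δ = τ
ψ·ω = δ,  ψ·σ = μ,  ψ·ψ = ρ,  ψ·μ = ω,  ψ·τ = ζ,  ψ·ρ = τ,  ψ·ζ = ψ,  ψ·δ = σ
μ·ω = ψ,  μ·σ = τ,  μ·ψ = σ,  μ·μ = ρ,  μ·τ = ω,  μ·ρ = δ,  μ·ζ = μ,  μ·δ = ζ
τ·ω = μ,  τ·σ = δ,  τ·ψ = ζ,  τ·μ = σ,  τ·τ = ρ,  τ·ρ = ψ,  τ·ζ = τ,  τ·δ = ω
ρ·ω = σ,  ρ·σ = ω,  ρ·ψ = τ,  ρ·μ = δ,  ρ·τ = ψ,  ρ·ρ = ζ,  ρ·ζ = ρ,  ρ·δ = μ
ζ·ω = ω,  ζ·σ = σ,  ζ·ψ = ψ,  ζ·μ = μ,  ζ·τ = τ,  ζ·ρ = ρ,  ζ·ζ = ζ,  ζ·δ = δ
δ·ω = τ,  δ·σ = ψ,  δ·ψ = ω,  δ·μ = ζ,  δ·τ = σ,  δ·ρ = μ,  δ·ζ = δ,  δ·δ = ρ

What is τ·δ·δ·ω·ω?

τ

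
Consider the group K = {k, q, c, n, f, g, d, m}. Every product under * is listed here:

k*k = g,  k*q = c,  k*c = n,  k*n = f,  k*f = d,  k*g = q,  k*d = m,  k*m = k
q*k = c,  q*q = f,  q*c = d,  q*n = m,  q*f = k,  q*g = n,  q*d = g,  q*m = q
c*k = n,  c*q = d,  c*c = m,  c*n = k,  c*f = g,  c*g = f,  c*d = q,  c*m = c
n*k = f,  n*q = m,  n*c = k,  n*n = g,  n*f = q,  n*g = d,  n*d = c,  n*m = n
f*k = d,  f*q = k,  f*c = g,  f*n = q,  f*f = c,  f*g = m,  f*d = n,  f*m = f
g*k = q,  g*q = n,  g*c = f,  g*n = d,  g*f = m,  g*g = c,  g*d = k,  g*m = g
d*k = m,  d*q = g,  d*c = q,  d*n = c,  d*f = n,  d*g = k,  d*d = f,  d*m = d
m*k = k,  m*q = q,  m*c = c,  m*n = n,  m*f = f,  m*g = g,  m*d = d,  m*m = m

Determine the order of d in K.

8

The identity element is m (its row matches the header).
d^1 = d
d^2 = d*d = f
d^3 = f*d = n
d^4 = n*d = c
d^5 = c*d = q
d^6 = q*d = g
d^7 = g*d = k
d^8 = k*d = m
The first power of d equal to the identity is d^8, so ord(d) = 8.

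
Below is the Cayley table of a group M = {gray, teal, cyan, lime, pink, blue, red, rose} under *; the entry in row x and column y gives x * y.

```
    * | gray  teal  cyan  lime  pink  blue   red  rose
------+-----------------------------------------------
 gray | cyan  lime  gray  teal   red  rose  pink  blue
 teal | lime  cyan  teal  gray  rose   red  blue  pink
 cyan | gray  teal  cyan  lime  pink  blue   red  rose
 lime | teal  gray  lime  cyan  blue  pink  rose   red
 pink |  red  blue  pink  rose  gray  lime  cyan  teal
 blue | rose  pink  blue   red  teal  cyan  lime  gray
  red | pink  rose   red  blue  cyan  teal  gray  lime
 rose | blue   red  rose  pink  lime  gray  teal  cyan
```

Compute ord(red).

4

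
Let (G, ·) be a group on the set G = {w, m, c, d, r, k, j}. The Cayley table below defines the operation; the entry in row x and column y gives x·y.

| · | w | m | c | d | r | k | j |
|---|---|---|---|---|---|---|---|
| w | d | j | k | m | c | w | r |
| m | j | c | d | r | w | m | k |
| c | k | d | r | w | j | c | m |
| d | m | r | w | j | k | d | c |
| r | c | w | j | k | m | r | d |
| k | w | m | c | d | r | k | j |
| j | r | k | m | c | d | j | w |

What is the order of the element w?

7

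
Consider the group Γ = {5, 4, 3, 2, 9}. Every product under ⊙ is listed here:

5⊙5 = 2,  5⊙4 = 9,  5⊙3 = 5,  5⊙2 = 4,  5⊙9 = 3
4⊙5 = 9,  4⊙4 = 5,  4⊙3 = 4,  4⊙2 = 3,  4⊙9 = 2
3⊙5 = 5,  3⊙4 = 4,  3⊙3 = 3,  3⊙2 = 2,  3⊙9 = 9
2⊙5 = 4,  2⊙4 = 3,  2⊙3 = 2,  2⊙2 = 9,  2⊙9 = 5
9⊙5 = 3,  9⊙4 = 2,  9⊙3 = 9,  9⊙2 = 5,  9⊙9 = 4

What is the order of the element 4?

5

The identity element is 3 (its row matches the header).
4^1 = 4
4^2 = 4 ⊙ 4 = 5
4^3 = 5 ⊙ 4 = 9
4^4 = 9 ⊙ 4 = 2
4^5 = 2 ⊙ 4 = 3
The first power of 4 equal to the identity is 4^5, so ord(4) = 5.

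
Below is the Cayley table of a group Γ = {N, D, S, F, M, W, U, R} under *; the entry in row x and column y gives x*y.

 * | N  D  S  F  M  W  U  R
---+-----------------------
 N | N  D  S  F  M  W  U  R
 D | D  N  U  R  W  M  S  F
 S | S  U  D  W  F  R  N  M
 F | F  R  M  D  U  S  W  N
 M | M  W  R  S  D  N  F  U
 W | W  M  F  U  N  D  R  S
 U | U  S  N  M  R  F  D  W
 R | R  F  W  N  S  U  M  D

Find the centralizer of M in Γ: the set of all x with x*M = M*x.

{D, M, N, W}

Compare row M with column M entry by entry.
D*M = W = M*D, so D commutes with M.
S*M = F but M*S = R, so S does not.
Collecting the elements that commute with M: C(M) = {D, M, N, W}.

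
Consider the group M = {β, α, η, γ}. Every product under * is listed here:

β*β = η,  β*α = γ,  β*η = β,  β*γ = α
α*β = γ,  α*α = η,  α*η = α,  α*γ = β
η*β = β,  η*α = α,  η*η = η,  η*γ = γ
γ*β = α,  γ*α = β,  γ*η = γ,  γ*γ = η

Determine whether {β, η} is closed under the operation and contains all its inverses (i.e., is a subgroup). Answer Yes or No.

{β, η} contains the identity η.
Checking products: every product of two elements of {β, η} (read from the table) lies in {β, η}, so the set is closed.
In a finite group, a nonempty closed subset is a subgroup. So {β, η} ≤ M.

Yes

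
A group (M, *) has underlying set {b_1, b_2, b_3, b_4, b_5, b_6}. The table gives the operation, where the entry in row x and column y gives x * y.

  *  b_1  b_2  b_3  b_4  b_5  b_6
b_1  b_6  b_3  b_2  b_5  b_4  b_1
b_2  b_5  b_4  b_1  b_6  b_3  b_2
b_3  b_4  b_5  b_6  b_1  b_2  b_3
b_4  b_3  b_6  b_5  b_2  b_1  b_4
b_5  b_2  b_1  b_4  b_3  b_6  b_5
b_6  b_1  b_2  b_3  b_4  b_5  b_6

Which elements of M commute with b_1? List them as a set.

Compare row b_1 with column b_1 entry by entry.
b_3 * b_1 = b_4 but b_1 * b_3 = b_2, so b_3 does not.
Collecting the elements that commute with b_1: C(b_1) = {b_1, b_6}.
(Structurally, M here is isomorphic to the symmetric group S_3.)

{b_1, b_6}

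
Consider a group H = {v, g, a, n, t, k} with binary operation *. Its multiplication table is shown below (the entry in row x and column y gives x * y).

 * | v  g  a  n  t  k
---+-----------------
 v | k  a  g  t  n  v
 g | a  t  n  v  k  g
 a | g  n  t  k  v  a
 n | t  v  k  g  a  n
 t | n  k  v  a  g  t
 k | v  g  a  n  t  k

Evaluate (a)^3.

a^1 = a
a^2 = a * a = t
a^3 = t * a = v

v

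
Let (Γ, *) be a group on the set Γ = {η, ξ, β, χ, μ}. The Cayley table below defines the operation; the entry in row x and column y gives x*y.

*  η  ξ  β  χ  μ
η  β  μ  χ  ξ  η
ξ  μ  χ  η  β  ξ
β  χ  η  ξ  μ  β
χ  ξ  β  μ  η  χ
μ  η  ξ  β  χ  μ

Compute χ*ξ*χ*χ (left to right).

χ*ξ = β
β*χ = μ
μ*χ = χ

χ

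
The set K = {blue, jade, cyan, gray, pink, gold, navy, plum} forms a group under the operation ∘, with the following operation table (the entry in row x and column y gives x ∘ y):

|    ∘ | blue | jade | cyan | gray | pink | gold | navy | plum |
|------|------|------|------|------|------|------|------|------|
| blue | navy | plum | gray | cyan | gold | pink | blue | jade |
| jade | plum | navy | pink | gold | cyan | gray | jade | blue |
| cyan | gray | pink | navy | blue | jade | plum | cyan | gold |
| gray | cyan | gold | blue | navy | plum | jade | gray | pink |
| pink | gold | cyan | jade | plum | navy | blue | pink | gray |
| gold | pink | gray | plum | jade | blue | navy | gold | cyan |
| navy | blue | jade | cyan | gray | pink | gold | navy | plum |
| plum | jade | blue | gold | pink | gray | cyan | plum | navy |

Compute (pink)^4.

pink^1 = pink
pink^2 = pink ∘ pink = navy
pink^3 = navy ∘ pink = pink
pink^4 = pink ∘ pink = navy
(Structurally, K here is isomorphic to the elementary abelian group (Z_2)^3.)

navy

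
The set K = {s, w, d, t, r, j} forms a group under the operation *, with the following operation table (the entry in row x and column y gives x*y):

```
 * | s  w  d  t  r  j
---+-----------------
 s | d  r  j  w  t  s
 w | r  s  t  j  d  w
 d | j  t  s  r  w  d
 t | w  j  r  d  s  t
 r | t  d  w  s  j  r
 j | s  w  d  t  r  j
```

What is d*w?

t

Read row d, column w: d*w = t.
(Structurally, K here is isomorphic to the cyclic group Z_6.)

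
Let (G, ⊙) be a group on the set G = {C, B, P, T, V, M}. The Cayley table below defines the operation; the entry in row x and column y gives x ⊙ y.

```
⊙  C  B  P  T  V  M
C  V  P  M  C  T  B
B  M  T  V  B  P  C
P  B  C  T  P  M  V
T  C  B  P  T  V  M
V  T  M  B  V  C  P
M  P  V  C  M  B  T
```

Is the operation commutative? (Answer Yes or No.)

No

V ⊙ M = P but M ⊙ V = B.
Since V and M do not commute, G is not abelian.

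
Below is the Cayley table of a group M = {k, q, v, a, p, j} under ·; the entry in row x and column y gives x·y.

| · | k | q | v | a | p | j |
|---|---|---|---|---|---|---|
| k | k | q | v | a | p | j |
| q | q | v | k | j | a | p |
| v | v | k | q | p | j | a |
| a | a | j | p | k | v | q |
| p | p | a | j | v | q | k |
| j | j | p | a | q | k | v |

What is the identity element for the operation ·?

The identity e satisfies e·x = x for all x, so its row in the table reproduces the column headers.
Row k reads: k, q, v, a, p, j — exactly the header order. So k is the identity.

k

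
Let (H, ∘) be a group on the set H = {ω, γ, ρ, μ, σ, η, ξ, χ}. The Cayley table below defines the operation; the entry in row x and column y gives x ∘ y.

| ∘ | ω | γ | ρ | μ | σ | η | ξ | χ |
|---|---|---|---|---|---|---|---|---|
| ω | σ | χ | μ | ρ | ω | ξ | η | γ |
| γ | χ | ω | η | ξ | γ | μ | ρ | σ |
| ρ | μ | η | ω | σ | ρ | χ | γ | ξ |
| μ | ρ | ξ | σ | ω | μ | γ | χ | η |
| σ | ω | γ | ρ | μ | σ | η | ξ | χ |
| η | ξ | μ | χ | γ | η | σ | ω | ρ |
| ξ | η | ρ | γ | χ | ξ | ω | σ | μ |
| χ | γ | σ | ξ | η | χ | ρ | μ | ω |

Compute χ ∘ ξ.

Read row χ, column ξ: χ ∘ ξ = μ.

μ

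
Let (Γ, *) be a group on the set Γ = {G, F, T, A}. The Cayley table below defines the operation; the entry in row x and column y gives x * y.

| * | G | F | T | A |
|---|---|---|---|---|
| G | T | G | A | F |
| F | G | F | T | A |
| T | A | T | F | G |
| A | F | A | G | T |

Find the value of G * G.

Read row G, column G: G * G = T.

T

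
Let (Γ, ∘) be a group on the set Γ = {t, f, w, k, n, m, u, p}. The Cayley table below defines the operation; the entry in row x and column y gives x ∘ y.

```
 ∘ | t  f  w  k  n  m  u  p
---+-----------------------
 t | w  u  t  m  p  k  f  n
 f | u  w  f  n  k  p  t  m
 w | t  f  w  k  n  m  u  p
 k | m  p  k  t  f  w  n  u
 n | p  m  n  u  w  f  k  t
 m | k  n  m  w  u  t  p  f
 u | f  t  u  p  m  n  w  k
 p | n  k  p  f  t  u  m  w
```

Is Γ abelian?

No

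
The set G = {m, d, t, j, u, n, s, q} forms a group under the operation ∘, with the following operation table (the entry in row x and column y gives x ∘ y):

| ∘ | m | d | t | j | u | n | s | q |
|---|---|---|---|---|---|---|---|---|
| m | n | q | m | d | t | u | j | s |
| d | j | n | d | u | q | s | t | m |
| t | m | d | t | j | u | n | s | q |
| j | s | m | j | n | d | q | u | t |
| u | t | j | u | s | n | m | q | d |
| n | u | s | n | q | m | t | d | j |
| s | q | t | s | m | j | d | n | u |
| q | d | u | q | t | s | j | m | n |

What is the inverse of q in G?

j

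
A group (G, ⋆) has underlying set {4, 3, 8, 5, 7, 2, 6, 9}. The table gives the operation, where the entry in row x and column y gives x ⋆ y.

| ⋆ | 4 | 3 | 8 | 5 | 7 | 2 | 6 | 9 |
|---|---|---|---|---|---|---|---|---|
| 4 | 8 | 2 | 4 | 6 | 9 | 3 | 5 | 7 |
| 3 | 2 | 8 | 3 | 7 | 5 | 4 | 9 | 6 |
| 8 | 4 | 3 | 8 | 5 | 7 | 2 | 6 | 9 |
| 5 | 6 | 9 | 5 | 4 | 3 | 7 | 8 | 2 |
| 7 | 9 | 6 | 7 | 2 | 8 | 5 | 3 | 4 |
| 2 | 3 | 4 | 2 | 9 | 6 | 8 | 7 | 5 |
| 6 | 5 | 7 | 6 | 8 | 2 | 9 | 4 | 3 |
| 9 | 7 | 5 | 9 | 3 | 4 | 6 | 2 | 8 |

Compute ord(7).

2

The identity element is 8 (its row matches the header).
7^1 = 7
7^2 = 7 ⋆ 7 = 8
The first power of 7 equal to the identity is 7^2, so ord(7) = 2.
(Structurally, G here is isomorphic to the dihedral group D_4.)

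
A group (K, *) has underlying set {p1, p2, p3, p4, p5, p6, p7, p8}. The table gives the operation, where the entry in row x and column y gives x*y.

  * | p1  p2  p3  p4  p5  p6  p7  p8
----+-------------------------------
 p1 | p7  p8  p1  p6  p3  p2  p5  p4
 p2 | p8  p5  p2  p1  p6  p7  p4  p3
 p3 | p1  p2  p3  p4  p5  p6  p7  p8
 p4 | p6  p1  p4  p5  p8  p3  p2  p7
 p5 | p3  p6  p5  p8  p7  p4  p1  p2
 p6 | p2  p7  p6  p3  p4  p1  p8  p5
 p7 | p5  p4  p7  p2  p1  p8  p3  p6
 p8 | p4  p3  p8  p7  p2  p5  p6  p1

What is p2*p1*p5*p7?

p4

p2*p1 = p8
p8*p5 = p2
p2*p7 = p4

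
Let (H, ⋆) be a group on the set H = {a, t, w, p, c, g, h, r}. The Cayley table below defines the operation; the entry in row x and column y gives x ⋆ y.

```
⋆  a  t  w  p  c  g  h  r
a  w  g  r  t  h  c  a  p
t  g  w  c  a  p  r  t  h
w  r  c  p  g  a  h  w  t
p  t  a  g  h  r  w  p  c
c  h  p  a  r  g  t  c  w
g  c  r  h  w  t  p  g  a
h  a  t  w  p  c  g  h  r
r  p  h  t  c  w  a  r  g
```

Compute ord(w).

The identity element is h (its row matches the header).
w^1 = w
w^2 = w ⋆ w = p
w^3 = p ⋆ w = g
w^4 = g ⋆ w = h
The first power of w equal to the identity is w^4, so ord(w) = 4.

4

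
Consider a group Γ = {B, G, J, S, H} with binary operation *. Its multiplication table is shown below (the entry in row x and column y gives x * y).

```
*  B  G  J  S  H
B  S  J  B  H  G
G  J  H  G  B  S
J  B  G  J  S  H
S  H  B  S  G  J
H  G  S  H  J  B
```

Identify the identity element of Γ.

The identity e satisfies e * x = x for all x, so its row in the table reproduces the column headers.
Row J reads: B, G, J, S, H — exactly the header order. So J is the identity.

J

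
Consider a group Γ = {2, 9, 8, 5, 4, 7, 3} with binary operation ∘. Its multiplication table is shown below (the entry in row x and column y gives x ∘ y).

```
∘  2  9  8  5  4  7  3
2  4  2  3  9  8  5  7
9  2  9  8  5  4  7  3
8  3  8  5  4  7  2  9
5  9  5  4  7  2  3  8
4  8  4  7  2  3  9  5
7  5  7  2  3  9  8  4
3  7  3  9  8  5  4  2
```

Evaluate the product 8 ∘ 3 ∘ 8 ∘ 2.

8 ∘ 3 = 9
9 ∘ 8 = 8
8 ∘ 2 = 3

3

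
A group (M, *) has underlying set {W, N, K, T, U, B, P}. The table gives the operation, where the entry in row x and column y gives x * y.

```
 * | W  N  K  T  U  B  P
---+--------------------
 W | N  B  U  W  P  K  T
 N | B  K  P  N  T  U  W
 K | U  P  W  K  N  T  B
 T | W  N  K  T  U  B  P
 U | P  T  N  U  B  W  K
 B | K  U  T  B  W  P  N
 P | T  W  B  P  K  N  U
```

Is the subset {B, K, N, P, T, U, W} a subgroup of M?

{B, K, N, P, T, U, W} contains the identity T.
Checking products: every product of two elements of {B, K, N, P, T, U, W} (read from the table) lies in {B, K, N, P, T, U, W}, so the set is closed.
In a finite group, a nonempty closed subset is a subgroup. So {B, K, N, P, T, U, W} ≤ M.

Yes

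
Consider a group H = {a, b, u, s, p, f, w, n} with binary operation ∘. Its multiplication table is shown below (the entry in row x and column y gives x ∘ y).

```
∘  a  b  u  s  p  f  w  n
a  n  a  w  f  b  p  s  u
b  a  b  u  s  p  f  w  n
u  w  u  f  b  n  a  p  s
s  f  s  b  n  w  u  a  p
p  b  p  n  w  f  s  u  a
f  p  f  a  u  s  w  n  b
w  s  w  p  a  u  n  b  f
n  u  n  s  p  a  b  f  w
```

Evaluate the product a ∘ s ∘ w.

n

a ∘ s = f
f ∘ w = n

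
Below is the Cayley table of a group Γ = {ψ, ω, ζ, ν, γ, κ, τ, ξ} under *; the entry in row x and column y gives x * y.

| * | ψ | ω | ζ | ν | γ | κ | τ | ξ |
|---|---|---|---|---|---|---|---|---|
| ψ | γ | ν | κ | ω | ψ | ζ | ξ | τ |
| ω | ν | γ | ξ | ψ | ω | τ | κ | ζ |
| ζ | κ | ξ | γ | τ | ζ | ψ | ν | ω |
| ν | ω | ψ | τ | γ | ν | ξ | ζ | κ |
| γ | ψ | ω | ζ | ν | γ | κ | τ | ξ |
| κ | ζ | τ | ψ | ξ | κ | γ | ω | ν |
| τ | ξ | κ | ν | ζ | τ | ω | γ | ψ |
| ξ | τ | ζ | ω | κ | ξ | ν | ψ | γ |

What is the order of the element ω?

The identity element is γ (its row matches the header).
ω^1 = ω
ω^2 = ω * ω = γ
The first power of ω equal to the identity is ω^2, so ord(ω) = 2.

2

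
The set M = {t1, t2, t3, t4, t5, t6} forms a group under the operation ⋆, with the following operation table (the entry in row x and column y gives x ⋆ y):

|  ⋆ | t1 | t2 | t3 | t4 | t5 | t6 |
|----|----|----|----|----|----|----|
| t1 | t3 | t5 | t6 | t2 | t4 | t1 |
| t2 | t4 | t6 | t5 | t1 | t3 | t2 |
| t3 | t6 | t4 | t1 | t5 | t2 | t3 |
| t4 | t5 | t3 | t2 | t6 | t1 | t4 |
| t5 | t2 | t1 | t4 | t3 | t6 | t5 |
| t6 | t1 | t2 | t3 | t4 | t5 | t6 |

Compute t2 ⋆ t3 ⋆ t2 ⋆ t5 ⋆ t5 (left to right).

t2 ⋆ t3 = t5
t5 ⋆ t2 = t1
t1 ⋆ t5 = t4
t4 ⋆ t5 = t1

t1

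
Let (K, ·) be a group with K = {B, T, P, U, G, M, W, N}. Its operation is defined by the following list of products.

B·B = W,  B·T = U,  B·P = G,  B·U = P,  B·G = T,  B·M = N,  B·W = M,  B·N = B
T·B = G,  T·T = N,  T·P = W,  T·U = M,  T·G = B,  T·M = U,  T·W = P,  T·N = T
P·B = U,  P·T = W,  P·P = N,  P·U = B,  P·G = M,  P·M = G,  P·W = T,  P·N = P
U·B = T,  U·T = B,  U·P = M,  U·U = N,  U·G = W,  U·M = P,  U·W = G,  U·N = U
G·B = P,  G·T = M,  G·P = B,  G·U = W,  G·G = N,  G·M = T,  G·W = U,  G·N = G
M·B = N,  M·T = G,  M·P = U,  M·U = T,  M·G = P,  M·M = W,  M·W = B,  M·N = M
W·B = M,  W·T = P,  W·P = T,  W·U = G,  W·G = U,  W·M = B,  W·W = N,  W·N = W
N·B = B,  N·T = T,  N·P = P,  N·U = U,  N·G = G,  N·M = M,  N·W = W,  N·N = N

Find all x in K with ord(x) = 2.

{G, P, T, U, W}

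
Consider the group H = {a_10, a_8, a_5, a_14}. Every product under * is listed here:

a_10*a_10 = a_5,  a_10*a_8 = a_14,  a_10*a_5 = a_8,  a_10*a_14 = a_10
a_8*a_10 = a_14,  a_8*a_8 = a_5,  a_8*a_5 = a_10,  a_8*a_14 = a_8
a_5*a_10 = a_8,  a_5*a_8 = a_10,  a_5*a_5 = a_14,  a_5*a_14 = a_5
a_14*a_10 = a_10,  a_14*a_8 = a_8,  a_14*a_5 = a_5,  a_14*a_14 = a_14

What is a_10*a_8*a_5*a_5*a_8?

a_10*a_8 = a_14
a_14*a_5 = a_5
a_5*a_5 = a_14
a_14*a_8 = a_8

a_8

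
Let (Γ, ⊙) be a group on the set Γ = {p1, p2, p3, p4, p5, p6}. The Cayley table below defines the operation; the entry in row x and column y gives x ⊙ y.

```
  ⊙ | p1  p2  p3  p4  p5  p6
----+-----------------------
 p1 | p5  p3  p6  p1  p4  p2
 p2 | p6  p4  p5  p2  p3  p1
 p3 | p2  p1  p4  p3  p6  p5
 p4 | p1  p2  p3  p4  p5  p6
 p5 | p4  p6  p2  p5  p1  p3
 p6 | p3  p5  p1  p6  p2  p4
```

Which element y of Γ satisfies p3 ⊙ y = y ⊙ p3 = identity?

First locate the identity: row p4 matches the header, so p4 is the identity.
Scan row p3 for p4: p3 ⊙ p3 = p4. Hence p3^(-1) = p3.

p3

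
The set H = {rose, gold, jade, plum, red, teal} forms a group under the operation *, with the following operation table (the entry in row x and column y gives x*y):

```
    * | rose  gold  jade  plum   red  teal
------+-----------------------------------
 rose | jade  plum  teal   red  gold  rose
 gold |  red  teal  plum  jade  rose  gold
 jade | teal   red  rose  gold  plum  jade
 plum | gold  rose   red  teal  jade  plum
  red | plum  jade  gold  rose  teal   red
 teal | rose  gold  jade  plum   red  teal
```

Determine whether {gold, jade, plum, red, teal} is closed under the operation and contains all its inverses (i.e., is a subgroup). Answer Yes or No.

jade*jade = rose, which is not in {gold, jade, plum, red, teal}.
The subset is not closed under *, so it is not a subgroup.

No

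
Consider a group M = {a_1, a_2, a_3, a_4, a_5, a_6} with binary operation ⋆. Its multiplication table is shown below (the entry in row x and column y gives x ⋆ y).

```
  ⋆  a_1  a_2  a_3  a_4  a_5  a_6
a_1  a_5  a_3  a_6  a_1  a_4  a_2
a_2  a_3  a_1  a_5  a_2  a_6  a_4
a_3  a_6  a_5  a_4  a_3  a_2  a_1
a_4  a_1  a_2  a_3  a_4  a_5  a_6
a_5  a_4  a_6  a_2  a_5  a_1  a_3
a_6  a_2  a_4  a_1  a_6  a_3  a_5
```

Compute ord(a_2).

6

The identity element is a_4 (its row matches the header).
a_2^1 = a_2
a_2^2 = a_2 ⋆ a_2 = a_1
a_2^3 = a_1 ⋆ a_2 = a_3
a_2^4 = a_3 ⋆ a_2 = a_5
a_2^5 = a_5 ⋆ a_2 = a_6
a_2^6 = a_6 ⋆ a_2 = a_4
The first power of a_2 equal to the identity is a_2^6, so ord(a_2) = 6.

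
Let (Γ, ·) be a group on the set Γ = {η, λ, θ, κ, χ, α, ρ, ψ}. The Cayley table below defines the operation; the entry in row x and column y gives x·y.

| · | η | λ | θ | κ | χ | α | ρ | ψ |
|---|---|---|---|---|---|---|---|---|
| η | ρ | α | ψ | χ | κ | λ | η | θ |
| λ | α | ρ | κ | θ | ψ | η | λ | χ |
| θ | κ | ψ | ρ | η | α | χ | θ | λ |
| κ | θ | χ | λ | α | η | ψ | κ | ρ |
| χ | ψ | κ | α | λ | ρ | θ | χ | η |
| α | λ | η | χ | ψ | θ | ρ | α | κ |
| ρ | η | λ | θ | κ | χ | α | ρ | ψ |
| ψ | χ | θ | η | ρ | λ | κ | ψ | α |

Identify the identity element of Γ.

The identity e satisfies e·x = x for all x, so its row in the table reproduces the column headers.
Row ρ reads: η, λ, θ, κ, χ, α, ρ, ψ — exactly the header order. So ρ is the identity.

ρ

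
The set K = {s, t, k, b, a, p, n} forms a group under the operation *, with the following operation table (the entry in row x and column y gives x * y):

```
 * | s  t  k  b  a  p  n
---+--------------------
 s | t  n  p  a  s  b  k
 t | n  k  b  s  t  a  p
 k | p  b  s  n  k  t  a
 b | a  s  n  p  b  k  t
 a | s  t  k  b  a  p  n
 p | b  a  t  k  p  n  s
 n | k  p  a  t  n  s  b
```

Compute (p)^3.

s

p^1 = p
p^2 = p * p = n
p^3 = n * p = s
(Structurally, K here is isomorphic to the cyclic group Z_7.)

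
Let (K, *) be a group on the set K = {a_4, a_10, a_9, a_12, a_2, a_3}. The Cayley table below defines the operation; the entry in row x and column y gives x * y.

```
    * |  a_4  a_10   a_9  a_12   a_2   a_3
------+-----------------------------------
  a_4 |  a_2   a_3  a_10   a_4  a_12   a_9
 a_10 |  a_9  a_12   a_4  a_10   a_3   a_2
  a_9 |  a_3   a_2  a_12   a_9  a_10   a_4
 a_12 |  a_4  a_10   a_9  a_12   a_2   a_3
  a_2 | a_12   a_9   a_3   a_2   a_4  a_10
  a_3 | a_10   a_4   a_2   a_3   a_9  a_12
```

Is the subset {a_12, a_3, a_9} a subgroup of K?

a_9 * a_3 = a_4, which is not in {a_12, a_3, a_9}.
The subset is not closed under *, so it is not a subgroup.

No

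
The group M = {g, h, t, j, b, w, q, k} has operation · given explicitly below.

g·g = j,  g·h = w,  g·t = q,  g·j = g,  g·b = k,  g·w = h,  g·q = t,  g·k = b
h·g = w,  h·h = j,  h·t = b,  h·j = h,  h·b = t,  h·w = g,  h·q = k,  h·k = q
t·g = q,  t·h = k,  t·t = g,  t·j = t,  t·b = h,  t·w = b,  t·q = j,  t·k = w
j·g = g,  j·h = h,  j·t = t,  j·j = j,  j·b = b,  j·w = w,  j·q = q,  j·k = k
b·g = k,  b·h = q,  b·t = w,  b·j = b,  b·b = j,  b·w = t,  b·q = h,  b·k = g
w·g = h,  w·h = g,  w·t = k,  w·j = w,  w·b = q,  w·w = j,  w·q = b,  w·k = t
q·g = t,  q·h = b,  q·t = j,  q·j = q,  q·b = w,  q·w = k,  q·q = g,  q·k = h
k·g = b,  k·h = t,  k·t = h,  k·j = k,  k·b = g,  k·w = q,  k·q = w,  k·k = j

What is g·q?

t

Read row g, column q: g·q = t.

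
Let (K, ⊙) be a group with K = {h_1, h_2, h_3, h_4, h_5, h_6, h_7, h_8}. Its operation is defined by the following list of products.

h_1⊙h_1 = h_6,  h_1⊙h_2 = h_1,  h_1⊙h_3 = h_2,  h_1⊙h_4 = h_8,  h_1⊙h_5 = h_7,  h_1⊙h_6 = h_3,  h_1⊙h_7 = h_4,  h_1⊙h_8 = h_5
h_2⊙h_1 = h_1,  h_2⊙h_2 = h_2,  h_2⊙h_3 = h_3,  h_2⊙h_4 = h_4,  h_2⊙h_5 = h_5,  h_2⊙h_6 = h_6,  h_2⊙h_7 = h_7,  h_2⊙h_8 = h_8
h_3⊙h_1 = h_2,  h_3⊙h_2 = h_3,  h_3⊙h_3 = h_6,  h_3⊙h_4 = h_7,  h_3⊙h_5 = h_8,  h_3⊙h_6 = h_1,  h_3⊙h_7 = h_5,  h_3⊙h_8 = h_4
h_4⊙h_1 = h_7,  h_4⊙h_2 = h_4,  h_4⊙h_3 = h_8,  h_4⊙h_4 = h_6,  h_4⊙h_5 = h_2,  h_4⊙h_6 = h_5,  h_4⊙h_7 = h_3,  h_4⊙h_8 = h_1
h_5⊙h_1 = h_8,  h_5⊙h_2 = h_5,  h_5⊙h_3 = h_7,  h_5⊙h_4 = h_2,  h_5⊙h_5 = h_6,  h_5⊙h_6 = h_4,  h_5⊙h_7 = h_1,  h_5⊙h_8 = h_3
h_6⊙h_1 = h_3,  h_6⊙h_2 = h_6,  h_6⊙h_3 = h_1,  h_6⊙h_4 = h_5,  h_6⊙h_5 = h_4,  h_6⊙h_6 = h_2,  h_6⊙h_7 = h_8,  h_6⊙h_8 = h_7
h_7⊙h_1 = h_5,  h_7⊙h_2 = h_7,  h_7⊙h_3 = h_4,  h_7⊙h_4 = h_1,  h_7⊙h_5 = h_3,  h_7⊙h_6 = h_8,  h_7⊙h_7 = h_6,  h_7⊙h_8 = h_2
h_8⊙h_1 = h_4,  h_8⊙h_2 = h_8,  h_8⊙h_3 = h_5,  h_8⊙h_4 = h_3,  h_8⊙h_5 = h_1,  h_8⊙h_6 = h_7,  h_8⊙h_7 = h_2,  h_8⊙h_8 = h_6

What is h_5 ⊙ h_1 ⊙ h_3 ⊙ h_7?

h_5 ⊙ h_1 = h_8
h_8 ⊙ h_3 = h_5
h_5 ⊙ h_7 = h_1

h_1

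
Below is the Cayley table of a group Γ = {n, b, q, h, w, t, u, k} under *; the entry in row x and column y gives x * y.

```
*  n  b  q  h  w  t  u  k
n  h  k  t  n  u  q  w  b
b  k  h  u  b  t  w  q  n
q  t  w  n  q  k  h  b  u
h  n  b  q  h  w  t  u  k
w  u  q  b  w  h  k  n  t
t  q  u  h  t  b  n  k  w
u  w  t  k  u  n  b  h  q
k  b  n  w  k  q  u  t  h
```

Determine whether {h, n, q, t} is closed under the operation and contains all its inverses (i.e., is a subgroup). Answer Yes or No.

Yes

{h, n, q, t} contains the identity h.
Checking products: every product of two elements of {h, n, q, t} (read from the table) lies in {h, n, q, t}, so the set is closed.
In a finite group, a nonempty closed subset is a subgroup. So {h, n, q, t} ≤ Γ.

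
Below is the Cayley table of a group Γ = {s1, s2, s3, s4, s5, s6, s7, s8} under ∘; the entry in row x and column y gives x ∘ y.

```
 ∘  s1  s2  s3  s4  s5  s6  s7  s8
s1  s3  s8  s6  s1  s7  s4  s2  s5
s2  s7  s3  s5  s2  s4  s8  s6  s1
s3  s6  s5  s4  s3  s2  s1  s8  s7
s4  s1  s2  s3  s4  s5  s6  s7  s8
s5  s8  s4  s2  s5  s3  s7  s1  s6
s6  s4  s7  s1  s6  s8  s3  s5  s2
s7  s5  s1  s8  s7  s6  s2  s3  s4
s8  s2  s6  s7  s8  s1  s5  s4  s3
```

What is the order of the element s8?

The identity element is s4 (its row matches the header).
s8^1 = s8
s8^2 = s8 ∘ s8 = s3
s8^3 = s3 ∘ s8 = s7
s8^4 = s7 ∘ s8 = s4
The first power of s8 equal to the identity is s8^4, so ord(s8) = 4.

4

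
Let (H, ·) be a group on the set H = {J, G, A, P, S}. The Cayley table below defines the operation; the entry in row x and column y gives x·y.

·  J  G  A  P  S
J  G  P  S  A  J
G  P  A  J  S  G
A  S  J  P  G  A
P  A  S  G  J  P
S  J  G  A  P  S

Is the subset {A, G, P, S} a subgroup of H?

No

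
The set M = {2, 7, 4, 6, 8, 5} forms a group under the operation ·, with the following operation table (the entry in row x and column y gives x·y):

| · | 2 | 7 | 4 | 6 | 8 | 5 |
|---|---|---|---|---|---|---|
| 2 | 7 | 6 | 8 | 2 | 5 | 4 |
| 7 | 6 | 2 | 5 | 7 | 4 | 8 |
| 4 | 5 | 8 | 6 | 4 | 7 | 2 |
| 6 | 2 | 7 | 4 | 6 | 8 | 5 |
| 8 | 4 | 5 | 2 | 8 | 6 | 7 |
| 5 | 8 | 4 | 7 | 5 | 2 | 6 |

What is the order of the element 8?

2

The identity element is 6 (its row matches the header).
8^1 = 8
8^2 = 8·8 = 6
The first power of 8 equal to the identity is 8^2, so ord(8) = 2.
(Structurally, M here is isomorphic to the symmetric group S_3.)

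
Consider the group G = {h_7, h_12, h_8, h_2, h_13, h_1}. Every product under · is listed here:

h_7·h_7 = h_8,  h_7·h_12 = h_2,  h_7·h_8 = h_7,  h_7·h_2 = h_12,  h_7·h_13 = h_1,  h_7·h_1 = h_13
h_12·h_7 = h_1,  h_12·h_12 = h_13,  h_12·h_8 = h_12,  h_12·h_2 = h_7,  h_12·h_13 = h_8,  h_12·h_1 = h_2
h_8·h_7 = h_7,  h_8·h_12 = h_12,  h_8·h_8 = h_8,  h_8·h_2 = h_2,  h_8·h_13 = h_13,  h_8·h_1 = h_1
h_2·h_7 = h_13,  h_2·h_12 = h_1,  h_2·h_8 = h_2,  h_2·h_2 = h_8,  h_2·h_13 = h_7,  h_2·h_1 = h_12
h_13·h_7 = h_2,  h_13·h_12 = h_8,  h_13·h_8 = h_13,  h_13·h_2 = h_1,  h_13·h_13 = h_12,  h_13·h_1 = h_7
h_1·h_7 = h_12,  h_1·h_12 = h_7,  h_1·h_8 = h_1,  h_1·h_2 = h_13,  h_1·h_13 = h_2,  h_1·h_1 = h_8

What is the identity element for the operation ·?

The identity e satisfies e·x = x for all x, so its row in the table reproduces the column headers.
Row h_8 reads: h_7, h_12, h_8, h_2, h_13, h_1 — exactly the header order. So h_8 is the identity.

h_8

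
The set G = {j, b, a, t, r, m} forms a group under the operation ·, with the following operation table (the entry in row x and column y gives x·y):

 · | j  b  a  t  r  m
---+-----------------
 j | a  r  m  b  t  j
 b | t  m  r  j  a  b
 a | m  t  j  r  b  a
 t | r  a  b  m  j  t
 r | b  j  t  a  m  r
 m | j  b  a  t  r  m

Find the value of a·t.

Read row a, column t: a·t = r.

r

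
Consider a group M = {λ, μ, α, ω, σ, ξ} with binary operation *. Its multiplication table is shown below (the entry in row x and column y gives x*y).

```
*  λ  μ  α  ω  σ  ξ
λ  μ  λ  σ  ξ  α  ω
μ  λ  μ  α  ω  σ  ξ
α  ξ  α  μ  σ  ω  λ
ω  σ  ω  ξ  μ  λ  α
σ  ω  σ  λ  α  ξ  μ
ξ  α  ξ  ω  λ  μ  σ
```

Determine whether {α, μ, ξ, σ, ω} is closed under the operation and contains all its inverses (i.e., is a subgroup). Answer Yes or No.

No

ξ*ω = λ, which is not in {α, μ, ξ, σ, ω}.
The subset is not closed under *, so it is not a subgroup.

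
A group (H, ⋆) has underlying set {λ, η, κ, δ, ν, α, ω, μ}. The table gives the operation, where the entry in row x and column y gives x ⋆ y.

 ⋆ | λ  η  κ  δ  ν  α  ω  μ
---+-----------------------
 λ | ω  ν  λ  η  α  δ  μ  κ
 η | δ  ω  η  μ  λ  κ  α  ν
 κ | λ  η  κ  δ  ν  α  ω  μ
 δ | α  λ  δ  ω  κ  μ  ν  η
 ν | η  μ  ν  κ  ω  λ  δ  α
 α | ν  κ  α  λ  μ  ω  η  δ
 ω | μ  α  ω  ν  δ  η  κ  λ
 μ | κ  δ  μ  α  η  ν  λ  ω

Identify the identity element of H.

κ

The identity e satisfies e ⋆ x = x for all x, so its row in the table reproduces the column headers.
Row κ reads: λ, η, κ, δ, ν, α, ω, μ — exactly the header order. So κ is the identity.
(Structurally, H here is isomorphic to the quaternion group Q_8.)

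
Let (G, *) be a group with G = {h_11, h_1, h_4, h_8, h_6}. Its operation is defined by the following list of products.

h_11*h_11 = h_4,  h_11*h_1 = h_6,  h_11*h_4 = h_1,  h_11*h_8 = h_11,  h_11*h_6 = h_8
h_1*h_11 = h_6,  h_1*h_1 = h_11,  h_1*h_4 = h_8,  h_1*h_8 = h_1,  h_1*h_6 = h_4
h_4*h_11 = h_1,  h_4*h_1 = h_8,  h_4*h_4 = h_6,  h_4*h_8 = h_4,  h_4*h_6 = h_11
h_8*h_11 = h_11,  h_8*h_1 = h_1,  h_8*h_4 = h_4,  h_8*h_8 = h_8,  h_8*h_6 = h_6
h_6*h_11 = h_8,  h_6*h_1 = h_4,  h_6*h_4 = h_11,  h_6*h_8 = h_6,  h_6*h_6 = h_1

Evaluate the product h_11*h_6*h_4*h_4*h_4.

h_11*h_6 = h_8
h_8*h_4 = h_4
h_4*h_4 = h_6
h_6*h_4 = h_11

h_11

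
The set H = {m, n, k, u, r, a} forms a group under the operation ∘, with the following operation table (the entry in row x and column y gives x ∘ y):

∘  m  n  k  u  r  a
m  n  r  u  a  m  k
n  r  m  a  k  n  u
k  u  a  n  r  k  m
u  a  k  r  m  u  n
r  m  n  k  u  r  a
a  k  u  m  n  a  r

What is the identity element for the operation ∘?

r

The identity e satisfies e ∘ x = x for all x, so its row in the table reproduces the column headers.
Row r reads: m, n, k, u, r, a — exactly the header order. So r is the identity.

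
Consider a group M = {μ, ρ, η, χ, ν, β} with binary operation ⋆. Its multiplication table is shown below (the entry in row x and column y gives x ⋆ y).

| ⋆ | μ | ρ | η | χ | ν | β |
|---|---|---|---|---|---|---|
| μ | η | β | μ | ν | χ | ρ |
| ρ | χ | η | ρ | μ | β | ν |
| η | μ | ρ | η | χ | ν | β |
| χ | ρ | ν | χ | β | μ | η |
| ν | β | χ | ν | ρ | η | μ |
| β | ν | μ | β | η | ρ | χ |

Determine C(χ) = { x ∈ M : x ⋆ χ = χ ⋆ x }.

{β, η, χ}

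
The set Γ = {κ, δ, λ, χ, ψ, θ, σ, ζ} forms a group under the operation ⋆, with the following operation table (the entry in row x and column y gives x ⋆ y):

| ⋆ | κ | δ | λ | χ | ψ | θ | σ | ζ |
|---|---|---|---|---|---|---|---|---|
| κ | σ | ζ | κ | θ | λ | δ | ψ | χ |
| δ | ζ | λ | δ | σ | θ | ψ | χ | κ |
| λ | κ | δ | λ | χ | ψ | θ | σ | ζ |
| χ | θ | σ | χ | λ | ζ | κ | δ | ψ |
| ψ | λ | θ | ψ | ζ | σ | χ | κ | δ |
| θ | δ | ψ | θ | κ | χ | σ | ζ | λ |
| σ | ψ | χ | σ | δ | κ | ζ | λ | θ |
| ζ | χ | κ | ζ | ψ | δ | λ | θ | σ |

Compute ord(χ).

The identity element is λ (its row matches the header).
χ^1 = χ
χ^2 = χ ⋆ χ = λ
The first power of χ equal to the identity is χ^2, so ord(χ) = 2.

2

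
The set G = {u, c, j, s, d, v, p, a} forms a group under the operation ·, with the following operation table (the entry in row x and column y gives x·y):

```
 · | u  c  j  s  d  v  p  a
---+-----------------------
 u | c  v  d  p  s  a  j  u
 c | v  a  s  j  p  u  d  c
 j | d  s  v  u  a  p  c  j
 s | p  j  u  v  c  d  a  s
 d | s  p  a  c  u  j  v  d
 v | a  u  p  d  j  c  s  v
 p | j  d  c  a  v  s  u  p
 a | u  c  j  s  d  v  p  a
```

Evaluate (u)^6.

c

u^1 = u
u^2 = u·u = c
u^3 = c·u = v
u^4 = v·u = a
u^5 = a·u = u
u^6 = u·u = c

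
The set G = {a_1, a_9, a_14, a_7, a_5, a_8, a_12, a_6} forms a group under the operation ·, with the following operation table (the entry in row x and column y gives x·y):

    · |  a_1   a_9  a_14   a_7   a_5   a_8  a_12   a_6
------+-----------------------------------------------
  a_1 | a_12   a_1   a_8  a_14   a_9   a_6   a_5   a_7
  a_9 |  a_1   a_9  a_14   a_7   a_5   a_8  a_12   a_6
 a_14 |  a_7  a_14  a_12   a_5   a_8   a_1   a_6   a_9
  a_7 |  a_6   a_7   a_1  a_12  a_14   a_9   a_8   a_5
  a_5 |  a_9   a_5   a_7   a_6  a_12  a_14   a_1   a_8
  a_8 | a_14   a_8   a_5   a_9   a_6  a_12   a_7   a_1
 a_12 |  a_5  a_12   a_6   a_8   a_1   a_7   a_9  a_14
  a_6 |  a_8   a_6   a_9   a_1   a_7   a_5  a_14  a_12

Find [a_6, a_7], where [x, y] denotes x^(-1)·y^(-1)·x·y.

a_12

Identity is a_9; from the table a_6^(-1) = a_14 and a_7^(-1) = a_8.
a_14·a_8 = a_1
a_1·a_6 = a_7
a_7·a_7 = a_12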